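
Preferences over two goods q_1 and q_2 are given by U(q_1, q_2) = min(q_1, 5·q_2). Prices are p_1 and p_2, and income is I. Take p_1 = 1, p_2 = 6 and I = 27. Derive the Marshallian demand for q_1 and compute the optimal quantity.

q_1* = 12.2727

With perfect complements, no substitution: consume in ratio q_1:q_2 = 5:1.
Budget: p_1·q_1 + p_2·(1/5)·q_1 = I, so (5·p_1 + p_2)·q_1 = 5·I.
Demand: q_1*(p_1,p_2,I) = 5·I/(5·p_1 + p_2), q_2* = I/(5·p_1 + p_2).
Here 5·1 + 6 = 11, giving q_1* = 12.2727.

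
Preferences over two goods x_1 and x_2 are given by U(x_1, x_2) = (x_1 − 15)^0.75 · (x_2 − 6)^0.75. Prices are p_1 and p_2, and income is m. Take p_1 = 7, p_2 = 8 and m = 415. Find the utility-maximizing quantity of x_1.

Let x_1' = x_1−15, x_2' = x_2−6. MRS = x_2'/x_1' = p_1/p_2.
After buying the subsistence bundle (15, 6), a share 0.5 of the remaining income goes to x_1: x_1* = 15 + 0.5·(m − 15p_1 − 6p_2)/p_1.
Discretionary income = 415 − 15·7 − 6·8 = 262; x_1* = 15 + 0.5·262/7 = 33.7143.

x_1* = 33.7143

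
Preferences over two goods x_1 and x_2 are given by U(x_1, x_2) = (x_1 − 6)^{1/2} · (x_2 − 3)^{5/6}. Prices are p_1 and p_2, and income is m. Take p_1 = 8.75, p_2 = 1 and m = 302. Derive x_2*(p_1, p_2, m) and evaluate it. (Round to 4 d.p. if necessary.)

x_2* = 157.0625

Discretionary income = 302 − 6·8.75 − 3·1 = 246.5; x_2* = 3 + 0.625·246.5/1 = 157.0625.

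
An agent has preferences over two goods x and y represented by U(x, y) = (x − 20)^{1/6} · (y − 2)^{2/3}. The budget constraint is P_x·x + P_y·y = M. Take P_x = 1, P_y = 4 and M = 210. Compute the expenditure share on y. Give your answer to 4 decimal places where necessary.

share on y = 0.7314

MRS = (1/4)·(y−2)/(x−20). Tangency with P_x/P_y gives y−2 = 4·(P_x/P_y)·(x−20).
After buying the subsistence bundle (20, 2), a share 0.2 of the remaining income goes to x: x* = 20 + 0.2·(M − 20P_x − 2P_y)/P_x.
Discretionary income = 210 − 20·1 − 2·4 = 182; x* = 20 + 0.2·182/1 = 56.4; y* = 2 + 0.8·182/4 = 38.4.
Expenditure on y: 4·38.4 = 153.6; share = 0.7314.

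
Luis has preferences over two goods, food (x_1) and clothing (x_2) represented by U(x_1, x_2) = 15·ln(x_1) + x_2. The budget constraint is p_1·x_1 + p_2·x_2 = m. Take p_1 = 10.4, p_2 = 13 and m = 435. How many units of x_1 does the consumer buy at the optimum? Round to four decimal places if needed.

At the given prices: x_1* = 15·13/10.4 = 18.75.

x_1* = 18.75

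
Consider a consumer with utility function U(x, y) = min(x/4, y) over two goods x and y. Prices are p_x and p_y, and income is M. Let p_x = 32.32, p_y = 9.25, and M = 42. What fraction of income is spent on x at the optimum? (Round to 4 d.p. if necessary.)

Leontief preferences: the optimum is at the kink where x/4 = y/1, i.e. y = (1/4)·x.
Budget: p_x·x + p_y·(1/4)·x = M, so (4·p_x + p_y)·x = 4·M.
Demand: x*(p_x,p_y,M) = 4·M/(4·p_x + p_y), y* = M/(4·p_x + p_y).
Here 4·32.32 + 9.25 = 138.53, giving x* = 1.2127 and y* = 0.3032.
Expenditure on x: 32.32·1.2127 = 39.1956; share = 0.9332.

share on x = 0.9332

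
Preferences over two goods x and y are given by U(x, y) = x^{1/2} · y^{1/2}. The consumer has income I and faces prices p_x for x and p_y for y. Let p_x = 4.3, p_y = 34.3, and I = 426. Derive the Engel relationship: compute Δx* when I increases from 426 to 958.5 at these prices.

Δx* = 61.9186

Tangency: MRS = y/x = p_x/p_y.
Rearranging, p_y·y = p_x·x. Substituting into the budget gives p_x·x·(1 + 1) = I.
Demand: x*(p_x,p_y,I) = 0.5·I/p_x and y* = 0.5·I/p_y.
At p_x=4.3, p_y=34.3, I=426: x* = 0.5·426/4.3 = 49.5349.
At I' = 958.5: x* = 111.4535. Change: 111.4535 − 49.5349 = 61.9186.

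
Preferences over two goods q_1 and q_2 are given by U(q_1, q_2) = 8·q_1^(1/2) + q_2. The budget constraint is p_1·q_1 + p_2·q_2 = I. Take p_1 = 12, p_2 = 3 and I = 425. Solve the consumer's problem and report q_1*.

Set MRS = p_1/p_2: 4·q_1^(−1/2) = p_1/p_2.
Thus q_1* = (4·p_2/p_1)² — independent of I — with the rest of income spent on q_2.
Plugging in: q_1* = (4·3/12)² = 1.

q_1* = 1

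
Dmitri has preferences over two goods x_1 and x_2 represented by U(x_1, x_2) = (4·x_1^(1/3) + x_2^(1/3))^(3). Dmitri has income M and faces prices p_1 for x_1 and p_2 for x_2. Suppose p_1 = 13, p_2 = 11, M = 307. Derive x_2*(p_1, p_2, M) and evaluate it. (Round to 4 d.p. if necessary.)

From the CES first-order condition, 4·(x_2/x_1)^(2/3) = p_1/p_2.
Solve for the ratio: x_2/x_1 = [(1/4)·p_1/p_2]^(1.5).
Substitute x_2 = (x_2/x_1)·x_1 into the budget: x_1* = M/(p_1 + p_2·(x_2/x_1)).
Numerically x_2/x_1 = 0.160596, so x_1* = 307/(13 + 11·0.160596) = 20.7902 and x_2* = 0.160596·20.7902 = 3.3388.

x_2* = 3.3388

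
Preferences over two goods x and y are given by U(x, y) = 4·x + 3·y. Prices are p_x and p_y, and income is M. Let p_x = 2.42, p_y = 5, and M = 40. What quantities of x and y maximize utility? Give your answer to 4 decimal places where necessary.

x* = 16.5289, y* = 0

Linear utility — the consumer picks whichever good has higher MU/price: 4/2.42 = 1.6529 vs 3/5 = 0.6.
x gives more utility per dollar, so spend all income on x: x* = M/p_x, y* = 0.
Numerically: x* = 16.5289, y* = 0.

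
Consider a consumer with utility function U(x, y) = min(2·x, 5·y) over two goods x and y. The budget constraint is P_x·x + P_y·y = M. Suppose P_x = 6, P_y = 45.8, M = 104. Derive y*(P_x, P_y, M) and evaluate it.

y* = 1.7105

Here 5·6 + 2·45.8 = 121.6, giving y* = 1.7105.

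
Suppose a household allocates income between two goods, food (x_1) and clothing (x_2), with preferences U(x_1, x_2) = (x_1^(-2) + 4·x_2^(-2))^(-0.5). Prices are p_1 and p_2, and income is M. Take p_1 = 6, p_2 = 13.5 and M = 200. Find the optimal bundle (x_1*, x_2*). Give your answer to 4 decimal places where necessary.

MU_x_1 ∝ x_1^(-3), MU_x_2 ∝ 4·x_2^(-3), so MRS = (1/4)·(x_2/x_1)^(3) = p_1/p_2.
Hence x_2/x_1 = (4·p_1/p_2)^(1/(3)), i.e. raised to the 1/3 power.
With the ratio pinned down, the budget gives x_1* = M/(p_1 + p_2·(x_2/x_1)) and x_2* = (x_2/x_1)·x_1*.
Numerically x_2/x_1 = 1.211414, so x_1* = 200/(6 + 13.5·1.211414) = 8.9469 and x_2* = 1.211414·8.9469 = 10.8384.

x_1* = 8.9469, x_2* = 10.8384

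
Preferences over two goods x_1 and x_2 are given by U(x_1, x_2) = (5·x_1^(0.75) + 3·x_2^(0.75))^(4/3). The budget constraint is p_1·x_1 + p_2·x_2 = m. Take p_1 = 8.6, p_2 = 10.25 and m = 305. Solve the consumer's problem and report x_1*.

From the CES first-order condition, (5/3)·(x_2/x_1)^(0.25) = p_1/p_2.
Hence x_2/x_1 = ((3/5)·p_1/p_2)^(1/(0.25)), i.e. raised to the 4 power.
Substitute x_2 = (x_2/x_1)·x_1 into the budget: x_1* = m/(p_1 + p_2·(x_2/x_1)).
Numerically x_2/x_1 = 0.064225, so x_1* = 305/(8.6 + 10.25·0.064225) = 32.9434.

x_1* = 32.9434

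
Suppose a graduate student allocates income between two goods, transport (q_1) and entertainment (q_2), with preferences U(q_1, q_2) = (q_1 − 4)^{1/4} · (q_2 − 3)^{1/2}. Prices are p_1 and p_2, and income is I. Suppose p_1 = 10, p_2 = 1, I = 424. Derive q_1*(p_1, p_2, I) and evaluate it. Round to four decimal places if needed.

q_1* = 16.7

Let q_1' = q_1−4, q_2' = q_2−3. MRS = (1/2)·q_2'/q_1' = p_1/p_2.
Substituting into the budget: q_1* = 4 + 1/3·(I − 4·p_1 − 3·p_2)/p_1, and q_2* = 3 + 2/3·(…)/p_2.
Discretionary income = 424 − 4·10 − 3·1 = 381; q_1* = 4 + 1/3·381/10 = 16.7.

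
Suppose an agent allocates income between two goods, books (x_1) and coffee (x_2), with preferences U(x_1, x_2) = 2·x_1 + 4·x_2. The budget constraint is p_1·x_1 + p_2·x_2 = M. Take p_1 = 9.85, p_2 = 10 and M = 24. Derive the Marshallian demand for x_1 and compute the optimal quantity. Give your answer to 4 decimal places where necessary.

x_1* = 0

Perfect substitutes: compare marginal utility per dollar. 2/p_1 vs 4/p_2 → 0.203 vs 0.4.
x_2 gives more utility per dollar, so spend all income on x_2: x_2* = M/p_2, x_1* = 0.
Numerically: x_1* = 0, x_2* = 2.4.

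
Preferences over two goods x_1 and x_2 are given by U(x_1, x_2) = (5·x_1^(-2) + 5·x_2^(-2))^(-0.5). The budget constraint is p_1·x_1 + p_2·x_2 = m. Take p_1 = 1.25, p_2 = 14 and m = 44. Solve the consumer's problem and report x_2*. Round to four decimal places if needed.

From the CES first-order condition, (x_2/x_1)^(3) = p_1/p_2.
Solve for the ratio: x_2/x_1 = [p_1/p_2]^(1/3).
Substitute x_2 = (x_2/x_1)·x_1 into the budget: x_1* = m/(p_1 + p_2·(x_2/x_1)).
Numerically x_2/x_1 = 0.446952, so x_1* = 44/(1.25 + 14·0.446952) = 5.8609 and x_2* = 0.446952·5.8609 = 2.6196.

x_2* = 2.6196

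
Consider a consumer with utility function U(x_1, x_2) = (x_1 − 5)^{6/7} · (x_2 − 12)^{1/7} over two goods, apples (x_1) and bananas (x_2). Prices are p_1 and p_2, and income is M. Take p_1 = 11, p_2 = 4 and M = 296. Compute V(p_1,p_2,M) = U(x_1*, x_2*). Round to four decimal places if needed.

V = 13.4529

MRS = 6·(x_2−12)/(x_1−5). Tangency with p_1/p_2 gives x_2−12 = (1/6)·(p_1/p_2)·(x_1−5).
After buying the subsistence bundle (5, 12), a share 6/7 of the remaining income goes to x_1: x_1* = 5 + 6/7·(M − 5p_1 − 12p_2)/p_1.
Discretionary income = 296 − 5·11 − 12·4 = 193; x_1* = 5 + 6/7·193/11 = 20.039; x_2* = 12 + 1/7·193/4 = 18.8929.
Utility at the optimum: U(20.039, 18.8929) = 13.4529.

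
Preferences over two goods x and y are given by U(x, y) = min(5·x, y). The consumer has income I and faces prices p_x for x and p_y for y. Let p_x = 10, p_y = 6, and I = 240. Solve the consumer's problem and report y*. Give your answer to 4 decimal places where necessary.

y* = 30

With perfect complements, no substitution: consume in ratio x:y = 1:5.
Budget: p_x·x + p_y·5·x = I, so (p_x + 5·p_y)·x = I.
Demand: x*(p_x,p_y,I) = I/(p_x + 5·p_y), y* = 5·I/(p_x + 5·p_y).
Here 10 + 5·6 = 40, giving y* = 30.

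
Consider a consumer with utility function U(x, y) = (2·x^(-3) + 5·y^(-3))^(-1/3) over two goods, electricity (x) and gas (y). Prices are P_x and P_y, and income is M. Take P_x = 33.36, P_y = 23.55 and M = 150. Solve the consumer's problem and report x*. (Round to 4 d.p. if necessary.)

MRS = MU_x/MU_y = (2/5)·(y/x)^(4). Set equal to P_x/P_y.
Solve for the ratio: y/x = [(5/2)·P_x/P_y]^(0.25).
Substitute y = (y/x)·x into the budget: x* = M/(P_x + P_y·(y/x)).
Numerically y/x = 1.371809, so x* = 150/(33.36 + 23.55·1.371809) = 2.2843.

x* = 2.2843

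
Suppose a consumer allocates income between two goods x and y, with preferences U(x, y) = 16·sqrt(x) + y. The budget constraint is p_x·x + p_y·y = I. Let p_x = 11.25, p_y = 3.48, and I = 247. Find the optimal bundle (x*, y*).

x* = 6.124, y* = 51.1797

Utility is quasi-linear in y; the FOC for x is 8/√x = p_x/p_y.
Thus x* = (8·p_y/p_x)² — independent of I — with the rest of income spent on y.
Plugging in: x* = (8·3.48/11.25)² = 6.124, y* = 51.1797.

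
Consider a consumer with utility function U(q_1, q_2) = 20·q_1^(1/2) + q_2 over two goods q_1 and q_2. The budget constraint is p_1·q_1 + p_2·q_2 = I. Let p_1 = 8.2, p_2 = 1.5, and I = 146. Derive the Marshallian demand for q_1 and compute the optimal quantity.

q_1* = 3.3462

Set MRS = p_1/p_2: 10·q_1^(−1/2) = p_1/p_2.
Thus q_1* = (10·p_2/p_1)² — independent of I — with the rest of income spent on q_2.
Plugging in: q_1* = (10·1.5/8.2)² = 3.3462.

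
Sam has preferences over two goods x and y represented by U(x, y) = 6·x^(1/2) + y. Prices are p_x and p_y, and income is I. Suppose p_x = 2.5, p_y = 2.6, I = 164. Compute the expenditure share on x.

share on x = 0.1484

Thus x* = (3·p_y/p_x)² — independent of I — with the rest of income spent on y.
Plugging in: x* = (3·2.6/2.5)² = 9.7344, y* = 53.7169.
Expenditure on x: 2.5·9.7344 = 24.336; share = 0.1484.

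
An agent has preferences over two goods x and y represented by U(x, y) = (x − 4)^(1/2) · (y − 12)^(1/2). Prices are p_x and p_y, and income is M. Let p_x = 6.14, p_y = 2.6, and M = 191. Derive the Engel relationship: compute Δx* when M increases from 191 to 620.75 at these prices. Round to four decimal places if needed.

This is Cobb-Douglas in (x−4, y−12): tangency gives 0.5·p_y·(y−12) = 0.5·p_x·(x−4).
After buying the subsistence bundle (4, 12), a share 0.5 of the remaining income goes to x: x* = 4 + 0.5·(M − 4p_x − 12p_y)/p_x.
Discretionary income = 191 − 4·6.14 − 12·2.6 = 135.24; x* = 4 + 0.5·135.24/6.14 = 15.013.
At M' = 620.75: x* = 50.009. Change: 50.009 − 15.013 = 34.9959.

Δx* = 34.9959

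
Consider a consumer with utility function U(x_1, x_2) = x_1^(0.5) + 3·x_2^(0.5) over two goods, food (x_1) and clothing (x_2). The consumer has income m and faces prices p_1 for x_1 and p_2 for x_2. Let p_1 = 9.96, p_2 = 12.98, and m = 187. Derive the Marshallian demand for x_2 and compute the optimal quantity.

x_2* = 12.5845

Substitute x_2 = (x_2/x_1)·x_1 into the budget: x_1* = m/(p_1 + p_2·(x_2/x_1)).
Numerically x_2/x_1 = 5.299218, so x_1* = 187/(9.96 + 12.98·5.299218) = 2.3748 and x_2* = 5.299218·2.3748 = 12.5845.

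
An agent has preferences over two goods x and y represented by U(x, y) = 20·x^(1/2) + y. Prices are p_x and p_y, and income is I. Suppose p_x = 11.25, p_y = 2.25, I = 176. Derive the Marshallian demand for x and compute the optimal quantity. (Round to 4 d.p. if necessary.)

Utility is quasi-linear in y; the FOC for x is 10/√x = p_x/p_y.
Thus x* = (10·p_y/p_x)² — independent of I — with the rest of income spent on y.
Plugging in: x* = (10·2.25/11.25)² = 4.

x* = 4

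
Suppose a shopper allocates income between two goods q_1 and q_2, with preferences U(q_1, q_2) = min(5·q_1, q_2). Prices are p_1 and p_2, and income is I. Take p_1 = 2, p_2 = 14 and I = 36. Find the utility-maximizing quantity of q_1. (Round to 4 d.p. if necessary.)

q_1* = 0.5

With perfect complements, no substitution: consume in ratio q_1:q_2 = 1:5.
Budget: p_1·q_1 + p_2·5·q_1 = I, so (p_1 + 5·p_2)·q_1 = I.
Demand: q_1*(p_1,p_2,I) = I/(p_1 + 5·p_2), q_2* = 5·I/(p_1 + 5·p_2).
Here 2 + 5·14 = 72, giving q_1* = 0.5.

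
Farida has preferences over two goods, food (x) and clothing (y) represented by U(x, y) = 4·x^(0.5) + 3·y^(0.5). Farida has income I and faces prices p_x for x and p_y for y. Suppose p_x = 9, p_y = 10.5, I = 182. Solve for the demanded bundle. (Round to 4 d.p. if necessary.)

Numerically y/x = 0.413265, so x* = 182/(9 + 10.5·0.413265) = 13.6439 and y* = 0.413265·13.6439 = 5.6386.

x* = 13.6439, y* = 5.6386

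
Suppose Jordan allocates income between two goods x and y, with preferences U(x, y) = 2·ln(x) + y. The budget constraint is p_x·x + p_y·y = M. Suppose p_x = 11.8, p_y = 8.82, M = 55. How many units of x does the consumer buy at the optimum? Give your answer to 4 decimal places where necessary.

x* = 1.4949

MU_x = 2/x, MU_y = 1. Tangency: 2/x = p_x/p_y.
So x*(p_x,p_y) = 2·p_y/p_x, independent of income; and y* = (M − 2·p_y)/p_y.
At the given prices: x* = 2·8.82/11.8 = 1.4949.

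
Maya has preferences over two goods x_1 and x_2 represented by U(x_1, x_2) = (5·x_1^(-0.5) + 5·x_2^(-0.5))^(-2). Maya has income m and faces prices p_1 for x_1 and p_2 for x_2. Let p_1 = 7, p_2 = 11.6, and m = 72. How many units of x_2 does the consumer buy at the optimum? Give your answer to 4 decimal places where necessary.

MU_x_1 ∝ 5·x_1^(-1.5), MU_x_2 ∝ 5·x_2^(-1.5), so MRS = (x_2/x_1)^(1.5) = p_1/p_2.
Solve for the ratio: x_2/x_1 = [p_1/p_2]^(2/3).
Substitute x_2 = (x_2/x_1)·x_1 into the budget: x_1* = m/(p_1 + p_2·(x_2/x_1)).
Numerically x_2/x_1 = 0.714102, so x_1* = 72/(7 + 11.6·0.714102) = 4.7109 and x_2* = 0.714102·4.7109 = 3.3641.

x_2* = 3.3641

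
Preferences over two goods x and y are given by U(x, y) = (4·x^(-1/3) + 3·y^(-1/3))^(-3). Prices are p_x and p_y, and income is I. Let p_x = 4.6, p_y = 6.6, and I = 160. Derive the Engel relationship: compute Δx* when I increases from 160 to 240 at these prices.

Δx* = 9.2406

MRS = MU_x/MU_y = (4/3)·(y/x)^(4/3). Set equal to p_x/p_y.
Hence y/x = ((3/4)·p_x/p_y)^(1/(4/3)), i.e. raised to the 0.75 power.
Substitute y = (y/x)·x into the budget: x* = I/(p_x + p_y·(y/x)).
Numerically y/x = 0.614761, so x* = 160/(4.6 + 6.6·0.614761) = 18.4812.
At I' = 240: x* = 27.7219. Change: 27.7219 − 18.4812 = 9.2406.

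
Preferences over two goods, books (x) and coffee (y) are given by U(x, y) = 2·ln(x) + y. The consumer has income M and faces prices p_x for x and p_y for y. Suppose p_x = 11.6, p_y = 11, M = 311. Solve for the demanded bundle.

x* = 1.8966, y* = 26.2727

So x*(p_x,p_y) = 2·p_y/p_x, independent of income; and y* = (M − 2·p_y)/p_y.
At the given prices: x* = 2·11/11.6 = 1.8966, and y* = 26.2727.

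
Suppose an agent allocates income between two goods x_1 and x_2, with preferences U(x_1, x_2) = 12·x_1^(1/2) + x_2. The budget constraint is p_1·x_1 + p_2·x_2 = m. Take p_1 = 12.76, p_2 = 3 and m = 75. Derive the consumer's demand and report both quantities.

Thus x_1* = (6·p_2/p_1)² — independent of m — with the rest of income spent on x_2.
Plugging in: x_1* = (6·3/12.76)² = 1.99, x_2* = 16.5361.

x_1* = 1.99, x_2* = 16.5361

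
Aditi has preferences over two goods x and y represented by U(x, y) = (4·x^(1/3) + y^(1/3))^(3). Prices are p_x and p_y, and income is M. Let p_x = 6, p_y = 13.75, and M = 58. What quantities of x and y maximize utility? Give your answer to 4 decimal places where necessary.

x* = 8.9293, y* = 0.3217

MRS = MU_x/MU_y = 4·(y/x)^(2/3). Set equal to p_x/p_y.
Hence y/x = ((1/4)·p_x/p_y)^(1/(2/3)), i.e. raised to the 1.5 power.
Substitute y = (y/x)·x into the budget: x* = M/(p_x + p_y·(y/x)).
Numerically y/x = 0.036032, so x* = 58/(6 + 13.75·0.036032) = 8.9293 and y* = 0.036032·8.9293 = 0.3217.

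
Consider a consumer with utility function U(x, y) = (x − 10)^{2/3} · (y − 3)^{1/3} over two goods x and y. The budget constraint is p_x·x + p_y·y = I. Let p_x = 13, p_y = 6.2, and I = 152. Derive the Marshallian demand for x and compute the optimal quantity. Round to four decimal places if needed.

Let x' = x−10, y' = y−3. MRS = 2·y'/x' = p_x/p_y.
After buying the subsistence bundle (10, 3), a share 2/3 of the remaining income goes to x: x* = 10 + 2/3·(I − 10p_x − 3p_y)/p_x.
Discretionary income = 152 − 10·13 − 3·6.2 = 3.4; x* = 10 + 2/3·3.4/13 = 10.1744.

x* = 10.1744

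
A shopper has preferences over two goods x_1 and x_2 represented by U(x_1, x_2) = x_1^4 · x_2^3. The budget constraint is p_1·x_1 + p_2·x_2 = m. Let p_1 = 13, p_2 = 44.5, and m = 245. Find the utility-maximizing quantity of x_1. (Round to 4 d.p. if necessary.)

x_1* = 10.7692

Tangency: MRS = (4/3)·x_2/x_1 = p_1/p_2.
So 4·p_2·x_2 = 3·p_1·x_1; combined with the budget, a share 4/7 of income goes to x_1.
Demand: x_1*(p_1,p_2,m) = 4/7·m/p_1 and x_2* = 3/7·m/p_2.
At p_1=13, p_2=44.5, m=245: x_1* = 4/7·245/13 = 10.7692.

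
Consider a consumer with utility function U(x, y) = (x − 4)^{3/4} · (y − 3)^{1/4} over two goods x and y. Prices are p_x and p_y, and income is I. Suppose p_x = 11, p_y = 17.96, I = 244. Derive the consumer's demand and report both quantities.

Let x' = x−4, y' = y−3. MRS = 3·y'/x' = p_x/p_y.
After buying the subsistence bundle (4, 3), a share 0.75 of the remaining income goes to x: x* = 4 + 0.75·(I − 4p_x − 3p_y)/p_x.
Discretionary income = 244 − 4·11 − 3·17.96 = 146.12; x* = 4 + 0.75·146.12/11 = 13.9627; y* = 3 + 0.25·146.12/17.96 = 5.034.

x* = 13.9627, y* = 5.034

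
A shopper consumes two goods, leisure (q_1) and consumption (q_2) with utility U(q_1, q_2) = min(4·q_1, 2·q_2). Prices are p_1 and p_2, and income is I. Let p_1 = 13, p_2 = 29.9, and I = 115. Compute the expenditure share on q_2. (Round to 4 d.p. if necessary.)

share on q_2 = 0.8214

Demand: q_1*(p_1,p_2,I) = 2·I/(2·p_1 + 4·p_2), q_2* = 4·I/(2·p_1 + 4·p_2).
Here 2·13 + 4·29.9 = 145.6, giving q_1* = 1.5797 and q_2* = 3.1593.
Expenditure on q_2: 29.9·3.1593 = 94.4643; share = 0.8214.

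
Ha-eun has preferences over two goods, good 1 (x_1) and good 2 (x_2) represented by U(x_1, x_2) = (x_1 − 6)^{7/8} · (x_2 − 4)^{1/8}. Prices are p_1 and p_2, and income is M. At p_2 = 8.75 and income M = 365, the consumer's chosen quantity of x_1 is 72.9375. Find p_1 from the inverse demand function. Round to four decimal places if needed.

p_1 = 4

Let x_1' = x_1−6, x_2' = x_2−4. MRS = 7·x_2'/x_1' = p_1/p_2.
Substituting into the budget: x_1* = 6 + 0.875·(M − 6·p_1 − 4·p_2)/p_1, and x_2* = 4 + 0.125·(…)/p_2.
Set x_1* = 72.9375 in the demand function and solve for p_1: p_1 = 4.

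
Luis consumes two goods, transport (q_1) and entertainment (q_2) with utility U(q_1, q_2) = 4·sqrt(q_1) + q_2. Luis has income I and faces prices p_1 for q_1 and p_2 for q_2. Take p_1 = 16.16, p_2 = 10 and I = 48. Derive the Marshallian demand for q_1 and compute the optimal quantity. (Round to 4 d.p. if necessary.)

Plugging in: q_1* = (2·10/16.16)² = 1.5317.

q_1* = 1.5317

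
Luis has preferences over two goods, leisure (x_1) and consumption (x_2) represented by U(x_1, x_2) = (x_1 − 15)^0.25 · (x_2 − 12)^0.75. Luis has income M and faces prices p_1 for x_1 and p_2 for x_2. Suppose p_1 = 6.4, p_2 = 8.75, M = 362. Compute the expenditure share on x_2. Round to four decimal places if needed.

share on x_2 = 0.6236

This is Cobb-Douglas in (x_1−15, x_2−12): tangency gives 0.25·p_2·(x_2−12) = 0.75·p_1·(x_1−15).
After buying the subsistence bundle (15, 12), a share 0.25 of the remaining income goes to x_1: x_1* = 15 + 0.25·(M − 15p_1 − 12p_2)/p_1.
Discretionary income = 362 − 15·6.4 − 12·8.75 = 161; x_1* = 15 + 0.25·161/6.4 = 21.2891; x_2* = 12 + 0.75·161/8.75 = 25.8.
Expenditure on x_2: 8.75·25.8 = 225.75; share = 0.6236.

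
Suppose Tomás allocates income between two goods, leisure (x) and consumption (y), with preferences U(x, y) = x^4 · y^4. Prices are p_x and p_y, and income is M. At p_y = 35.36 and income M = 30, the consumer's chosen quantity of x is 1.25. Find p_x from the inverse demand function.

p_x = 12

Tangency: MRS = y/x = p_x/p_y.
Rearranging, p_y·y = p_x·x. Substituting into the budget gives p_x·x·(1 + 1) = M.
Demand: x*(p_x,p_y,M) = 0.5·M/p_x and y* = 0.5·M/p_y.
Set x* = 1.25 in the demand function and solve for p_x: p_x = 12.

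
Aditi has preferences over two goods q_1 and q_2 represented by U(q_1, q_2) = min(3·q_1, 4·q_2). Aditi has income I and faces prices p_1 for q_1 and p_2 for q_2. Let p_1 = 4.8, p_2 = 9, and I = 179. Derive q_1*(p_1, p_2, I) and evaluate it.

Leontief preferences: the optimum is at the kink where q_1/4 = q_2/3, i.e. q_2 = (3/4)·q_1.
Budget: p_1·q_1 + p_2·(3/4)·q_1 = I, so (4·p_1 + 3·p_2)·q_1 = 4·I.
Demand: q_1*(p_1,p_2,I) = 4·I/(4·p_1 + 3·p_2), q_2* = 3·I/(4·p_1 + 3·p_2).
Here 4·4.8 + 3·9 = 46.2, giving q_1* = 15.4978.

q_1* = 15.4978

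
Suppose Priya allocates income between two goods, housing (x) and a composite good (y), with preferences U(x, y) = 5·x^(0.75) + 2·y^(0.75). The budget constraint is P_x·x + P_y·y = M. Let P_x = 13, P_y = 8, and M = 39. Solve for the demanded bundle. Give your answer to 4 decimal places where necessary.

x* = 2.7031, y* = 0.4825

MU_x ∝ 5·x^(-0.25), MU_y ∝ 2·y^(-0.25), so MRS = (5/2)·(y/x)^(0.25) = P_x/P_y.
Hence y/x = ((2/5)·P_x/P_y)^(1/(0.25)), i.e. raised to the 4 power.
Substitute y = (y/x)·x into the budget: x* = M/(P_x + P_y·(y/x)).
Numerically y/x = 0.178506, so x* = 39/(13 + 8·0.178506) = 2.7031 and y* = 0.178506·2.7031 = 0.4825.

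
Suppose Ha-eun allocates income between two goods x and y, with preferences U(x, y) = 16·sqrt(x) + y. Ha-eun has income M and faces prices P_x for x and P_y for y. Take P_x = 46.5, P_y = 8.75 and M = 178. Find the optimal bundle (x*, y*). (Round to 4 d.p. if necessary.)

Set MRS = P_x/P_y: 8·x^(−1/2) = P_x/P_y.
Thus x* = (8·P_y/P_x)² — independent of M — with the rest of income spent on y.
Plugging in: x* = (8·8.75/46.5)² = 2.2662, y* = 8.2998.

x* = 2.2662, y* = 8.2998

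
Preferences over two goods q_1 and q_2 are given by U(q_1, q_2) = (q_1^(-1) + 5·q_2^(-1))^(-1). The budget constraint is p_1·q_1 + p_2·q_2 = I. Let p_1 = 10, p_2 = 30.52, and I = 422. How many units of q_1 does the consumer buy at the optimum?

q_1* = 8.601

MU_q_1 ∝ q_1^(-2), MU_q_2 ∝ 5·q_2^(-2), so MRS = (1/5)·(q_2/q_1)^(2) = p_1/p_2.
Solve for the ratio: q_2/q_1 = [5·p_1/p_2]^(0.5).
Substitute q_2 = (q_2/q_1)·q_1 into the budget: q_1* = I/(p_1 + p_2·(q_2/q_1)).
Numerically q_2/q_1 = 1.279949, so q_1* = 422/(10 + 30.52·1.279949) = 8.601.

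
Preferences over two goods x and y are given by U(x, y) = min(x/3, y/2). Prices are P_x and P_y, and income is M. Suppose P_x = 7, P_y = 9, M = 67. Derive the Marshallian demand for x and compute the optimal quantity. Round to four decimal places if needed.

With perfect complements, no substitution: consume in ratio x:y = 3:2.
Budget: P_x·x + P_y·(2/3)·x = M, so (3·P_x + 2·P_y)·x = 3·M.
Demand: x*(P_x,P_y,M) = 3·M/(3·P_x + 2·P_y), y* = 2·M/(3·P_x + 2·P_y).
Here 3·7 + 2·9 = 39, giving x* = 5.1538.

x* = 5.1538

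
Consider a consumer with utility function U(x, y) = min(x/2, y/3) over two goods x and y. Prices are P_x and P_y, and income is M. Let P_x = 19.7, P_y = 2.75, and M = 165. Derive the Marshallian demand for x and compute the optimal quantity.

With perfect complements, no substitution: consume in ratio x:y = 2:3.
Budget: P_x·x + P_y·(3/2)·x = M, so (2·P_x + 3·P_y)·x = 2·M.
Demand: x*(P_x,P_y,M) = 2·M/(2·P_x + 3·P_y), y* = 3·M/(2·P_x + 3·P_y).
Here 2·19.7 + 3·2.75 = 47.65, giving x* = 6.9255.

x* = 6.9255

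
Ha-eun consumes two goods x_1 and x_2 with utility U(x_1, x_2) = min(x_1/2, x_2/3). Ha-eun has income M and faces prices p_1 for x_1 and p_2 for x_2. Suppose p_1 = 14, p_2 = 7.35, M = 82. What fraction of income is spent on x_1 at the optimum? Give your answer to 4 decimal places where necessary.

With perfect complements, no substitution: consume in ratio x_1:x_2 = 2:3.
Budget: p_1·x_1 + p_2·(3/2)·x_1 = M, so (2·p_1 + 3·p_2)·x_1 = 2·M.
Demand: x_1*(p_1,p_2,M) = 2·M/(2·p_1 + 3·p_2), x_2* = 3·M/(2·p_1 + 3·p_2).
Here 2·14 + 3·7.35 = 50.05, giving x_1* = 3.2767 and x_2* = 4.9151.
Expenditure on x_1: 14·3.2767 = 45.8741; share = 0.5594.

share on x_1 = 0.5594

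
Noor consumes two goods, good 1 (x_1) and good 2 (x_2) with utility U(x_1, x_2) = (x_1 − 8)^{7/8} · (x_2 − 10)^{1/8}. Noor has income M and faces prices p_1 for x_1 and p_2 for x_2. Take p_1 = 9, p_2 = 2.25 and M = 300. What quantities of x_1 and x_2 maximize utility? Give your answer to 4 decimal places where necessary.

Let x_1' = x_1−8, x_2' = x_2−10. MRS = 7·x_2'/x_1' = p_1/p_2.
After buying the subsistence bundle (8, 10), a share 0.875 of the remaining income goes to x_1: x_1* = 8 + 0.875·(M − 8p_1 − 10p_2)/p_1.
Discretionary income = 300 − 8·9 − 10·2.25 = 205.5; x_1* = 8 + 0.875·205.5/9 = 27.9792; x_2* = 10 + 0.125·205.5/2.25 = 21.4167.

x_1* = 27.9792, x_2* = 21.4167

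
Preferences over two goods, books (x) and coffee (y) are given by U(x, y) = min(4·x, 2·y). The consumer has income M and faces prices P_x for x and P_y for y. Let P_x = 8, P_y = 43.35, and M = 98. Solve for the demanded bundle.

x* = 1.0348, y* = 2.0697

Leontief preferences: the optimum is at the kink where x/2 = y/4, i.e. y = 2·x.
Budget: P_x·x + P_y·2·x = M, so (2·P_x + 4·P_y)·x = 2·M.
Demand: x*(P_x,P_y,M) = 2·M/(2·P_x + 4·P_y), y* = 4·M/(2·P_x + 4·P_y).
Here 2·8 + 4·43.35 = 189.4, giving x* = 1.0348 and y* = 2.0697.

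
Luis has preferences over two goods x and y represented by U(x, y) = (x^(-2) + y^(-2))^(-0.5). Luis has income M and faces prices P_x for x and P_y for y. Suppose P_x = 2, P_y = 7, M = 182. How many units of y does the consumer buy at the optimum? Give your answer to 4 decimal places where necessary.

Substitute y = (y/x)·x into the budget: x* = M/(P_x + P_y·(y/x)).
Numerically y/x = 0.658634, so x* = 182/(2 + 7·0.658634) = 27.5322 and y* = 0.658634·27.5322 = 18.1337.

y* = 18.1337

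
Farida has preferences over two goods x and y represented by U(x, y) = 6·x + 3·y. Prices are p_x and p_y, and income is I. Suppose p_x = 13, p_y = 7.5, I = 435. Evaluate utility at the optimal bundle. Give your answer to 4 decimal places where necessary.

Perfect substitutes: compare marginal utility per dollar. 6/p_x vs 3/p_y → 0.4615 vs 0.4.
x gives more utility per dollar, so spend all income on x: x* = I/p_x, y* = 0.
Numerically: x* = 33.4615, y* = 0.
Utility at the optimum: U(33.4615, 0) = 200.7692.

V = 200.7692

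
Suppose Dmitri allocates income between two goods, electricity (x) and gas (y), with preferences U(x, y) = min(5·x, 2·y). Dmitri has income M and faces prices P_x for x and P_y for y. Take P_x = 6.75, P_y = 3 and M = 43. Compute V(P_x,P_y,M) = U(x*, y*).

Demand: x*(P_x,P_y,M) = 2·M/(2·P_x + 5·P_y), y* = 5·M/(2·P_x + 5·P_y).
Here 2·6.75 + 5·3 = 28.5, giving x* = 3.0175 and y* = 7.5439.
Utility at the optimum: U(3.0175, 7.5439) = 15.0877.

V = 15.0877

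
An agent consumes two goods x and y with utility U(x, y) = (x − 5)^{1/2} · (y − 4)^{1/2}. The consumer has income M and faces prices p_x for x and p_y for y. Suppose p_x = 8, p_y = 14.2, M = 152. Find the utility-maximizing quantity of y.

y* = 5.9437

Let x' = x−5, y' = y−4. MRS = y'/x' = p_x/p_y.
Substituting into the budget: x* = 5 + 0.5·(M − 5·p_x − 4·p_y)/p_x, and y* = 4 + 0.5·(…)/p_y.
Discretionary income = 152 − 5·8 − 4·14.2 = 55.2; y* = 4 + 0.5·55.2/14.2 = 5.9437.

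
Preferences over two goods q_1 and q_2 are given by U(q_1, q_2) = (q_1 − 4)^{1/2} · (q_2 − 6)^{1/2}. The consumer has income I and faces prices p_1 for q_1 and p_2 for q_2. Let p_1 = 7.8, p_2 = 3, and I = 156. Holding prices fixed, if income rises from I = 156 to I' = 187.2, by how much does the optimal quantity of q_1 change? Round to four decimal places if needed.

MRS = (q_2−6)/(q_1−4). Tangency with p_1/p_2 gives q_2−6 = (p_1/p_2)·(q_1−4).
After buying the subsistence bundle (4, 6), a share 0.5 of the remaining income goes to q_1: q_1* = 4 + 0.5·(I − 4p_1 − 6p_2)/p_1.
Discretionary income = 156 − 4·7.8 − 6·3 = 106.8; q_1* = 4 + 0.5·106.8/7.8 = 10.8462.
At I' = 187.2: q_1* = 12.8462. Change: 12.8462 − 10.8462 = 2.

Δq_1* = 2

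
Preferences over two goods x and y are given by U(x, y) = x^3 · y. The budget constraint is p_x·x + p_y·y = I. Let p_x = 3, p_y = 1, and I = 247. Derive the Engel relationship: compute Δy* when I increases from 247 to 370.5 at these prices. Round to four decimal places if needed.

Δy* = 30.875

Tangency: MRS = 3·y/x = p_x/p_y.
So 3·p_y·y = p_x·x; combined with the budget, a share 0.75 of income goes to x.
Demand: x*(p_x,p_y,I) = 0.75·I/p_x and y* = 0.25·I/p_y.
At p_x=3, p_y=1, I=247: y* = 0.25·247/1 = 61.75.
At I' = 370.5: y* = 92.625. Change: 92.625 − 61.75 = 30.875.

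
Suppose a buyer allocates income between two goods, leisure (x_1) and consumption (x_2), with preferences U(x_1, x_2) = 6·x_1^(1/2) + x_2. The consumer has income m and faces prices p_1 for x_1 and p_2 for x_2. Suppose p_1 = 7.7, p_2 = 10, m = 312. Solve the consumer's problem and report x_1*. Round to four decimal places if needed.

Plugging in: x_1* = (3·10/7.7)² = 15.1796.

x_1* = 15.1796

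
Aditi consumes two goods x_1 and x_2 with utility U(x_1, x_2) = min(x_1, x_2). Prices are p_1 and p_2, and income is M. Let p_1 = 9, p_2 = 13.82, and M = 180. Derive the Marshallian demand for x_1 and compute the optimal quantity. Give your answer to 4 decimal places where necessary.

Leontief preferences: the optimum is at the kink where x_1/1 = x_2/1, i.e. x_2 = x_1.
Budget: p_1·x_1 + p_2·x_1 = M, so (p_1 + p_2)·x_1 = M.
Demand: x_1*(p_1,p_2,M) = M/(p_1 + p_2), x_2* = M/(p_1 + p_2).
Here 9 + 13.82 = 22.82, giving x_1* = 7.8878.

x_1* = 7.8878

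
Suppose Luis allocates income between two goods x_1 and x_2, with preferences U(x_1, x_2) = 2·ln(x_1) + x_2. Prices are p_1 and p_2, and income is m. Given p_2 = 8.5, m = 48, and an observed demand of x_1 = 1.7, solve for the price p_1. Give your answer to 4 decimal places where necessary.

p_1 = 10

MU_x_1 = 2/x_1, MU_x_2 = 1. Tangency: 2/x_1 = p_1/p_2.
So x_1*(p_1,p_2) = 2·p_2/p_1, independent of income; and x_2* = (m − 2·p_2)/p_2.
Set x_1* = 1.7 in the demand function and solve for p_1: p_1 = 10.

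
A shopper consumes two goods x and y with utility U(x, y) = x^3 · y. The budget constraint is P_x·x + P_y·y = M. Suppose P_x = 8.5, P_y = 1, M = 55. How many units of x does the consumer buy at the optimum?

Tangency: MRS = 3·y/x = P_x/P_y.
Rearranging, P_y·y = (1/3)·P_x·x. Substituting into the budget gives P_x·x·(1 + (1/3)) = M.
Demand: x*(P_x,P_y,M) = 0.75·M/P_x and y* = 0.25·M/P_y.
At P_x=8.5, P_y=1, M=55: x* = 0.75·55/8.5 = 4.8529.

x* = 4.8529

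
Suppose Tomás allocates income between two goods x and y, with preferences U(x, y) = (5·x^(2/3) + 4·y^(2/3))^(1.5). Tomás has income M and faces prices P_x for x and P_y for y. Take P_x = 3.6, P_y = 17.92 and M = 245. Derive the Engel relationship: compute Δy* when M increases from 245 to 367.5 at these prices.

MRS = MU_x/MU_y = (5/4)·(y/x)^(1/3). Set equal to P_x/P_y.
Solve for the ratio: y/x = [(4/5)·P_x/P_y]^(3).
Substitute y = (y/x)·x into the budget: x* = M/(P_x + P_y·(y/x)).
Numerically y/x = 0.004151, so x* = 245/(3.6 + 17.92·0.004151) = 66.6778 and y* = 0.004151·66.6778 = 0.2768.
At M' = 367.5: y* = 0.4152. Change: 0.4152 − 0.2768 = 0.1384.

Δy* = 0.1384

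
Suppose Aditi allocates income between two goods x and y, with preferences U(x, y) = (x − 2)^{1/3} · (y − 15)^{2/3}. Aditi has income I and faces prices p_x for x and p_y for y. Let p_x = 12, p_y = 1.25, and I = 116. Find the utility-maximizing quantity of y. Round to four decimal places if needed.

y* = 54.0667

After buying the subsistence bundle (2, 15), a share 1/3 of the remaining income goes to x: x* = 2 + 1/3·(I − 2p_x − 15p_y)/p_x.
Discretionary income = 116 − 2·12 − 15·1.25 = 73.25; y* = 15 + 2/3·73.25/1.25 = 54.0667.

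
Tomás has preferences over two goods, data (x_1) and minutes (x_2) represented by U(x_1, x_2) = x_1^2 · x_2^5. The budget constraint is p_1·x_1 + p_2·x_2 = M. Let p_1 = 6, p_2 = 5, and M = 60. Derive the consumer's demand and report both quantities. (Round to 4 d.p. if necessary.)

x_1* = 2.8571, x_2* = 8.5714

Demand: x_1*(p_1,p_2,M) = 2/7·M/p_1 and x_2* = 5/7·M/p_2.
At p_1=6, p_2=5, M=60: x_1* = 2/7·60/6 = 2.8571, x_2* = 8.5714.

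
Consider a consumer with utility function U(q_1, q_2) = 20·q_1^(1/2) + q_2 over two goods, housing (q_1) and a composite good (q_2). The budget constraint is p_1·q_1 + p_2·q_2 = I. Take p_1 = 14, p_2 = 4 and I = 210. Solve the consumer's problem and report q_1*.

Thus q_1* = (10·p_2/p_1)² — independent of I — with the rest of income spent on q_2.
Plugging in: q_1* = (10·4/14)² = 8.1633.

q_1* = 8.1633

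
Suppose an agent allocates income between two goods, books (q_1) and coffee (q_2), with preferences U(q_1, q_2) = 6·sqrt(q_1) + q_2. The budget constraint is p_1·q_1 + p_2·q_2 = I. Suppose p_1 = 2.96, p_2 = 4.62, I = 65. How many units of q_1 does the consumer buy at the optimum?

Utility is quasi-linear in q_2; the FOC for q_1 is 3/√q_1 = p_1/p_2.
Thus q_1* = (3·p_2/p_1)² — independent of I — with the rest of income spent on q_2.
Plugging in: q_1* = (3·4.62/2.96)² = 21.9252.

q_1* = 21.9252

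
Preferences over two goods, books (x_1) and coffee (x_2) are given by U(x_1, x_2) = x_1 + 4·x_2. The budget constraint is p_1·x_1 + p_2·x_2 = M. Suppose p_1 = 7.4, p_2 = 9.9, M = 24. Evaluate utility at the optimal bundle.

Numerically: x_1* = 0, x_2* = 2.4242.
Utility at the optimum: U(0, 2.4242) = 9.697.

V = 9.697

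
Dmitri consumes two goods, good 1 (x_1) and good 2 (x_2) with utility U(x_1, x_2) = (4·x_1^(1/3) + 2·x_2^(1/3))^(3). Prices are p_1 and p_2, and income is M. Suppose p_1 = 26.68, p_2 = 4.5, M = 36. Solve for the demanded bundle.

MRS = MU_x_1/MU_x_2 = 2·(x_2/x_1)^(2/3). Set equal to p_1/p_2.
Solve for the ratio: x_2/x_1 = [(1/2)·p_1/p_2]^(1.5).
Substitute x_2 = (x_2/x_1)·x_1 into the budget: x_1* = M/(p_1 + p_2·(x_2/x_1)).
Numerically x_2/x_1 = 5.104051, so x_1* = 36/(26.68 + 4.5·5.104051) = 0.7251 and x_2* = 5.104051·0.7251 = 3.701.

x_1* = 0.7251, x_2* = 3.701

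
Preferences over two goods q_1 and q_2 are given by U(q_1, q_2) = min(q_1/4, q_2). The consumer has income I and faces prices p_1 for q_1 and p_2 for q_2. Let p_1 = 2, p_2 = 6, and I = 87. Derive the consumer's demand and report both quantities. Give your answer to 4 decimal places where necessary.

q_1* = 24.8571, q_2* = 6.2143

Leontief preferences: the optimum is at the kink where q_1/4 = q_2/1, i.e. q_2 = (1/4)·q_1.
Budget: p_1·q_1 + p_2·(1/4)·q_1 = I, so (4·p_1 + p_2)·q_1 = 4·I.
Demand: q_1*(p_1,p_2,I) = 4·I/(4·p_1 + p_2), q_2* = I/(4·p_1 + p_2).
Here 4·2 + 6 = 14, giving q_1* = 24.8571 and q_2* = 6.2143.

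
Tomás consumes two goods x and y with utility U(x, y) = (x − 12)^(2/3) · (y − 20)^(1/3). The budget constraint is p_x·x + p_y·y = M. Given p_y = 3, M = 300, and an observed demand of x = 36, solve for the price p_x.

Let x' = x−12, y' = y−20. MRS = 2·y'/x' = p_x/p_y.
Substituting into the budget: x* = 12 + 2/3·(M − 12·p_x − 20·p_y)/p_x, and y* = 20 + 1/3·(…)/p_y.
Set x* = 36 in the demand function and solve for p_x: p_x = 5.

p_x = 5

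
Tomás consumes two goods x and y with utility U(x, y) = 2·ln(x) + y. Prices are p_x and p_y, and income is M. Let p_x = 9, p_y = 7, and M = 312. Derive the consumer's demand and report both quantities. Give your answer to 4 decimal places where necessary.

x* = 1.5556, y* = 42.5714

MU_x = 2/x, MU_y = 1. Tangency: 2/x = p_x/p_y.
So x*(p_x,p_y) = 2·p_y/p_x, independent of income; and y* = (M − 2·p_y)/p_y.
At the given prices: x* = 2·7/9 = 1.5556, and y* = 42.5714.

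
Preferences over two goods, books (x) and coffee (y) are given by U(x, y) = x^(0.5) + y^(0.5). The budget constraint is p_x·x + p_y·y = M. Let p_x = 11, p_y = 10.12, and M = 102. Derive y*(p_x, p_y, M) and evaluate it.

y* = 5.2495

From the CES first-order condition, (y/x)^(0.5) = p_x/p_y.
Solve for the ratio: y/x = [p_x/p_y]^(2).
With the ratio pinned down, the budget gives x* = M/(p_x + p_y·(y/x)) and y* = (y/x)·x*.
Numerically y/x = 1.181474, so x* = 102/(11 + 10.12·1.181474) = 4.4432 and y* = 1.181474·4.4432 = 5.2495.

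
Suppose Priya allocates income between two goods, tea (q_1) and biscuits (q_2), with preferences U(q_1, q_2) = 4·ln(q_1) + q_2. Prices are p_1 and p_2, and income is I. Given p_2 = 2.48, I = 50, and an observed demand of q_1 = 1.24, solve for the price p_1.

Set MRS = p_1/p_2: (4/q_1)/1 = p_1/p_2.
So q_1*(p_1,p_2) = 4·p_2/p_1, independent of income; and q_2* = (I − 4·p_2)/p_2.
Set q_1* = 1.24 in the demand function and solve for p_1: p_1 = 8.

p_1 = 8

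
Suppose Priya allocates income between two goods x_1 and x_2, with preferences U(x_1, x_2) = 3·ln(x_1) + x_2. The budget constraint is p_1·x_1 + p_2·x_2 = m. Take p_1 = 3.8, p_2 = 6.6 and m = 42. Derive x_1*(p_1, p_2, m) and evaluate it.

x_1* = 5.2105

MU_x_1 = 3/x_1, MU_x_2 = 1. Tangency: 3/x_1 = p_1/p_2.
So x_1*(p_1,p_2) = 3·p_2/p_1, independent of income; and x_2* = (m − 3·p_2)/p_2.
At the given prices: x_1* = 3·6.6/3.8 = 5.2105.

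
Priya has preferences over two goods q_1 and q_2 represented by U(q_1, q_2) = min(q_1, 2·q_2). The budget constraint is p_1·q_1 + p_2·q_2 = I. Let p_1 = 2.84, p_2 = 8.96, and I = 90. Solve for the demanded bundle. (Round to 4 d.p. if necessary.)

With perfect complements, no substitution: consume in ratio q_1:q_2 = 2:1.
Budget: p_1·q_1 + p_2·(1/2)·q_1 = I, so (2·p_1 + p_2)·q_1 = 2·I.
Demand: q_1*(p_1,p_2,I) = 2·I/(2·p_1 + p_2), q_2* = I/(2·p_1 + p_2).
Here 2·2.84 + 8.96 = 14.64, giving q_1* = 12.2951 and q_2* = 6.1475.

q_1* = 12.2951, q_2* = 6.1475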